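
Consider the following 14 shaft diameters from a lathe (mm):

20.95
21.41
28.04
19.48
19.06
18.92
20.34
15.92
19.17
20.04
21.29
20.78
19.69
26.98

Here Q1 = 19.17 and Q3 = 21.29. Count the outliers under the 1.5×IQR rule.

3

IQR = 2.12; fences at 19.17 − 3.18 = 15.99 and 21.29 + 3.18 = 24.47.
Outside the cutoffs: 15.92, 26.98, 28.04.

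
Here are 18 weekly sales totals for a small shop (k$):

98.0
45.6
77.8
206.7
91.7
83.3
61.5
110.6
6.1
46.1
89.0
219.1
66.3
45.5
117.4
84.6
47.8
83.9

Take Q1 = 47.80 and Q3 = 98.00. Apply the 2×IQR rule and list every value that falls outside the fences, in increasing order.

206.7, 219.1

IQR = Q3 − Q1 = 98.00 − 47.80 = 50.20.
Lower fence = Q1 − 2·IQR = 47.80 − 100.40 = -52.60.
Upper fence = Q3 + 2·IQR = 98.00 + 100.40 = 198.40.
206.7 > 198.40 → outlier.
219.1 > 198.40 → outlier.
All remaining values lie within [-52.60, 198.40].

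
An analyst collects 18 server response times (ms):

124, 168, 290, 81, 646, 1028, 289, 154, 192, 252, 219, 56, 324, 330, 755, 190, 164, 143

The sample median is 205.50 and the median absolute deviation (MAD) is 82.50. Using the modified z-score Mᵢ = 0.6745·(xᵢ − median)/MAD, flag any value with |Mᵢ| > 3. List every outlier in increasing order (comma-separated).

|Mᵢ| > 3 ⇔ |xᵢ − 205.50| > 3·82.50/0.6745 = 366.94.
So outliers lie outside [-161.44, 572.44].
646: M = 3.60 → outlier.
755: M = 4.49 → outlier.
1028: M = 6.72 → outlier.

646, 755, 1028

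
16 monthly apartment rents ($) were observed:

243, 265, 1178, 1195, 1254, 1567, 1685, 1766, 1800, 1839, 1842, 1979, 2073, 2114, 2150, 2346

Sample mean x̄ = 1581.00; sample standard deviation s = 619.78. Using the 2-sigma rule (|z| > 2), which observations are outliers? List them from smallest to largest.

243, 265

Cutoffs at x̄ ± 2s: 1581.00 ± 2·619.78 = [341.44, 2820.56].
243: z = -2.16, |z| > 2 → outlier.
265: z = -2.12, |z| > 2 → outlier.
Every other value lies within [341.44, 2820.56].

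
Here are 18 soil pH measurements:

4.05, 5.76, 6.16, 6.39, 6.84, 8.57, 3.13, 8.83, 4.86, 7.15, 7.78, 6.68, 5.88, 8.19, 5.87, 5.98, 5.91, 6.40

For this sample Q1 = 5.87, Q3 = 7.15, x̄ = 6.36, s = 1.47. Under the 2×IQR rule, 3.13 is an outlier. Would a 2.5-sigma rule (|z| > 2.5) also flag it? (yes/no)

z = (3.13 − 6.36) / 1.47 = -2.20.
|z| = 2.20 ≤ 2.5.

no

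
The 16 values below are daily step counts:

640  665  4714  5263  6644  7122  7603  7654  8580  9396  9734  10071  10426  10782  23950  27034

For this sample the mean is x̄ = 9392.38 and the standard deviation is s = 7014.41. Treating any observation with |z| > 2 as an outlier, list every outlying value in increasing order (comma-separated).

Cutoffs at x̄ ± 2s: 9392.38 ± 2·7014.41 = [-4636.44, 23421.20].
23950: z = 2.08, |z| > 2 → outlier.
27034: z = 2.52, |z| > 2 → outlier.
Every other value lies within [-4636.44, 23421.20].

23950, 27034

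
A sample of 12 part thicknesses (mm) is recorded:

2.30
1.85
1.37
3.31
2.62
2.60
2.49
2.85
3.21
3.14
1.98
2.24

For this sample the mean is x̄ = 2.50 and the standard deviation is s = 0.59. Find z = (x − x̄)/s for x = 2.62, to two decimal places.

z = (2.62 − 2.50) / 0.59 = 0.20.

0.20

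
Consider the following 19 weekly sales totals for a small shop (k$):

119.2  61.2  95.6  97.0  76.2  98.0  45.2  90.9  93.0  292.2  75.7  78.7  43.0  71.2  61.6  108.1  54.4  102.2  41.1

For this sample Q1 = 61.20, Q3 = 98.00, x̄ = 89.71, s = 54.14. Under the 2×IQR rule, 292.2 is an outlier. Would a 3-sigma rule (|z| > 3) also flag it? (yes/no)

yes

z = (292.2 − 89.71) / 54.14 = 3.74.
|z| = 3.74 > 3.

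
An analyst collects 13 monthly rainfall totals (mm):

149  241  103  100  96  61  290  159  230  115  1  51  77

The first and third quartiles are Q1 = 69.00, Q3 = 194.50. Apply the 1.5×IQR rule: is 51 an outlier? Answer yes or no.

IQR = Q3 − Q1 = 194.50 − 69.00 = 125.50.
Lower fence = Q1 − 1.5·IQR = 69.00 − 188.25 = -119.25.
Upper fence = Q3 + 1.5·IQR = 194.50 + 188.25 = 382.75.
51 lies within [-119.25, 382.75].

no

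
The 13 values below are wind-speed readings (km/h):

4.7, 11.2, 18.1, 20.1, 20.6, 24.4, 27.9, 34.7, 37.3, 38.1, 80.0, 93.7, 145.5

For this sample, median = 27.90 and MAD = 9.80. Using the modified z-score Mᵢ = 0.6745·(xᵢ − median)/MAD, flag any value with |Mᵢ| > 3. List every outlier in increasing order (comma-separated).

|Mᵢ| > 3 ⇔ |xᵢ − 27.90| > 3·9.80/0.6745 = 43.59.
So outliers lie outside [-15.69, 71.49].
80.0: M = 3.59 → outlier.
93.7: M = 4.53 → outlier.
145.5: M = 8.09 → outlier.

80.0, 93.7, 145.5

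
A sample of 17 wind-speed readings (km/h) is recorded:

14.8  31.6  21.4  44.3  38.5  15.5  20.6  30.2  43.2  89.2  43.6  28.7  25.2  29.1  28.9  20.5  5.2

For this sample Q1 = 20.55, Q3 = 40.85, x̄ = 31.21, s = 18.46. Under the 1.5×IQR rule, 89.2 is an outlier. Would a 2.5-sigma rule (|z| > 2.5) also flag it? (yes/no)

yes

z = (89.2 − 31.21) / 18.46 = 3.14.
|z| = 3.14 > 2.5.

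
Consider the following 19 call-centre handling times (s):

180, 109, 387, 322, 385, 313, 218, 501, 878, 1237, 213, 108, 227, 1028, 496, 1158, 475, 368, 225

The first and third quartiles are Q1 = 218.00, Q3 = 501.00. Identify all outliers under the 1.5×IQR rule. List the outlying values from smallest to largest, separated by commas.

IQR = Q3 − Q1 = 501.00 − 218.00 = 283.00.
Lower fence = Q1 − 1.5·IQR = 218.00 − 424.50 = -206.50.
Upper fence = Q3 + 1.5·IQR = 501.00 + 424.50 = 925.50.
1028 > 925.50 → outlier.
1158 > 925.50 → outlier.
1237 > 925.50 → outlier.
All remaining values lie within [-206.50, 925.50].

1028, 1158, 1237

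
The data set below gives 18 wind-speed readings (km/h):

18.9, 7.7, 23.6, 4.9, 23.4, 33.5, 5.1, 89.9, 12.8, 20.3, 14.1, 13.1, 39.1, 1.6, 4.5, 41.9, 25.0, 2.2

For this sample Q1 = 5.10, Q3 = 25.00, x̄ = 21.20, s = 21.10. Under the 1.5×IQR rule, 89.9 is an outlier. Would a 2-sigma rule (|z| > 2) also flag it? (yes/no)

yes

z = (89.9 − 21.20) / 21.10 = 3.26.
|z| = 3.26 > 2.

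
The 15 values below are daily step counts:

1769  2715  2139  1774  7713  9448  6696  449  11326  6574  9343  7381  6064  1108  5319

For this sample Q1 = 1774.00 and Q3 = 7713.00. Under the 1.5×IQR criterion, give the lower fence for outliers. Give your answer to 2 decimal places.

IQR = Q3 − Q1 = 7713.00 − 1774.00 = 5939.00.
Lower fence = Q1 − 1.5·IQR = 1774.00 − 8908.50 = -7134.50.
Upper fence = Q3 + 1.5·IQR = 7713.00 + 8908.50 = 16621.50.

-7134.50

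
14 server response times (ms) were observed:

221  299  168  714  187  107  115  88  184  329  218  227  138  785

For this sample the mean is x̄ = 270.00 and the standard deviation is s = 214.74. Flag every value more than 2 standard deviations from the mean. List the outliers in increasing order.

Cutoffs at x̄ ± 2s: 270.00 ± 2·214.74 = [-159.48, 699.48].
714: z = 2.07, |z| > 2 → outlier.
785: z = 2.40, |z| > 2 → outlier.
Every other value lies within [-159.48, 699.48].

714, 785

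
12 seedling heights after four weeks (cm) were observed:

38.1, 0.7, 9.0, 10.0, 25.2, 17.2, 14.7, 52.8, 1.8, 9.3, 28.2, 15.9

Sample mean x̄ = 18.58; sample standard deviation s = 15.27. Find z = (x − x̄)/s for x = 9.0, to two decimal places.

z = (9.0 − 18.58) / 15.27 = -0.63.

-0.63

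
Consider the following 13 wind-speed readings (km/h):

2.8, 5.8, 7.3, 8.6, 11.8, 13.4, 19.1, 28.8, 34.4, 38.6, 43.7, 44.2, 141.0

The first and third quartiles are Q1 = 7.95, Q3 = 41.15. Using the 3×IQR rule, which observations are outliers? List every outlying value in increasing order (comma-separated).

141.0

IQR = Q3 − Q1 = 41.15 − 7.95 = 33.20.
Lower fence = Q1 − 3·IQR = 7.95 − 99.60 = -91.65.
Upper fence = Q3 + 3·IQR = 41.15 + 99.60 = 140.75.
141.0 > 140.75 → outlier.
All remaining values lie within [-91.65, 140.75].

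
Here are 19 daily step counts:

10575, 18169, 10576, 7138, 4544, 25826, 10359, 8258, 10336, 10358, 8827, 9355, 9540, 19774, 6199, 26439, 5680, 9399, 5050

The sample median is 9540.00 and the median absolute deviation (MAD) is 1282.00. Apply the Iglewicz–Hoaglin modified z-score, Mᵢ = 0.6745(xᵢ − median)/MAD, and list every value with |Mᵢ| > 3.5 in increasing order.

18169, 19774, 25826, 26439

|Mᵢ| > 3.5 ⇔ |xᵢ − 9540.00| > 3.5·1282.00/0.6745 = 6652.34.
So outliers lie outside [2887.66, 16192.34].
18169: M = 4.54 → outlier.
19774: M = 5.38 → outlier.
25826: M = 8.57 → outlier.
26439: M = 8.89 → outlier.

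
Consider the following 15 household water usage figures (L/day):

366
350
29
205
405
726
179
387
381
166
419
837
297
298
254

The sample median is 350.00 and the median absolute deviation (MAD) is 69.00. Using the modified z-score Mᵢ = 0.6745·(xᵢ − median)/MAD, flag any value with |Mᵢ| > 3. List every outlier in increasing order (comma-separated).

|Mᵢ| > 3 ⇔ |xᵢ − 350.00| > 3·69.00/0.6745 = 306.89.
So outliers lie outside [43.11, 656.89].
29: M = -3.14 → outlier.
726: M = 3.68 → outlier.
837: M = 4.76 → outlier.

29, 726, 837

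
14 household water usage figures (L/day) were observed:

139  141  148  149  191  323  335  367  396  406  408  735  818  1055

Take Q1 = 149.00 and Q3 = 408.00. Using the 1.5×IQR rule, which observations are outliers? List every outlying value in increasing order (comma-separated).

IQR = Q3 − Q1 = 408.00 − 149.00 = 259.00.
Lower fence = Q1 − 1.5·IQR = 149.00 − 388.50 = -239.50.
Upper fence = Q3 + 1.5·IQR = 408.00 + 388.50 = 796.50.
818 > 796.50 → outlier.
1055 > 796.50 → outlier.
All remaining values lie within [-239.50, 796.50].

818, 1055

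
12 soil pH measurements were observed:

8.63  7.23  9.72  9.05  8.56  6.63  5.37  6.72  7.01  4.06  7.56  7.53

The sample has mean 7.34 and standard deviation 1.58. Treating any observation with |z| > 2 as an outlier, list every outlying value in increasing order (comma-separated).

Cutoffs at x̄ ± 2s: 7.34 ± 2·1.58 = [4.18, 10.50].
4.06: z = -2.08, |z| > 2 → outlier.
Every other value lies within [4.18, 10.50].

4.06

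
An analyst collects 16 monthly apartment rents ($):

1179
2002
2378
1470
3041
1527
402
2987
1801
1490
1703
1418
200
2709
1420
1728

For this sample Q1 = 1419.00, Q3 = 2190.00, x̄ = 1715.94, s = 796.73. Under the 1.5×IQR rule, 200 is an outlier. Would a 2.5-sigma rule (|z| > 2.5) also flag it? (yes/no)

no

z = (200 − 1715.94) / 796.73 = -1.90.
|z| = 1.90 ≤ 2.5.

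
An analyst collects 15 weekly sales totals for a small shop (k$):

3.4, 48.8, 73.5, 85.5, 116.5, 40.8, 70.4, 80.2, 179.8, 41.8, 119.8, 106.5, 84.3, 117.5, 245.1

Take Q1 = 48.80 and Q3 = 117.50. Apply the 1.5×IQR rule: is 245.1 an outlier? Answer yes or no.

yes

IQR = Q3 − Q1 = 117.50 − 48.80 = 68.70.
Lower fence = Q1 − 1.5·IQR = 48.80 − 103.05 = -54.25.
Upper fence = Q3 + 1.5·IQR = 117.50 + 103.05 = 220.55.
245.1 lies above the upper fence.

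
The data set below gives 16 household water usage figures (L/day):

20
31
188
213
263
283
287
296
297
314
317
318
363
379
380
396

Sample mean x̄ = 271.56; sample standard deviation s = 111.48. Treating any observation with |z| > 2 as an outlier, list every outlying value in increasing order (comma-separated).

Cutoffs at x̄ ± 2s: 271.56 ± 2·111.48 = [48.60, 494.52].
20: z = -2.26, |z| > 2 → outlier.
31: z = -2.16, |z| > 2 → outlier.
Every other value lies within [48.60, 494.52].

20, 31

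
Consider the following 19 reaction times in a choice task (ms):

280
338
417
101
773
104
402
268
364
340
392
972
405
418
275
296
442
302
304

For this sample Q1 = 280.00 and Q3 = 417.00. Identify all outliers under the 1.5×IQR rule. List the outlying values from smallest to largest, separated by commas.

IQR = Q3 − Q1 = 417.00 − 280.00 = 137.00.
Lower fence = Q1 − 1.5·IQR = 280.00 − 205.50 = 74.50.
Upper fence = Q3 + 1.5·IQR = 417.00 + 205.50 = 622.50.
773 > 622.50 → outlier.
972 > 622.50 → outlier.
All remaining values lie within [74.50, 622.50].

773, 972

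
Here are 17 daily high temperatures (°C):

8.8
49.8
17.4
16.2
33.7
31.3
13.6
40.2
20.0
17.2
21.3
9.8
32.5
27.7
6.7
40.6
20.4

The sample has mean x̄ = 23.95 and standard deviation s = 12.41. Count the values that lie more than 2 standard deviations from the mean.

1

Cutoffs: x̄ ± 2s = [-0.87, 48.77].
Outside the cutoffs: 49.8.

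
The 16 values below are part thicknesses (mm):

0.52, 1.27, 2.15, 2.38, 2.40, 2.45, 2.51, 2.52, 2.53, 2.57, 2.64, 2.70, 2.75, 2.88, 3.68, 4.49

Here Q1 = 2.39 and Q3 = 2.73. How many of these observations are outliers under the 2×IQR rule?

IQR = 0.34; fences at 2.39 − 0.68 = 1.71 and 2.73 + 0.68 = 3.41.
Outside the cutoffs: 0.52, 1.27, 3.68, 4.49.

4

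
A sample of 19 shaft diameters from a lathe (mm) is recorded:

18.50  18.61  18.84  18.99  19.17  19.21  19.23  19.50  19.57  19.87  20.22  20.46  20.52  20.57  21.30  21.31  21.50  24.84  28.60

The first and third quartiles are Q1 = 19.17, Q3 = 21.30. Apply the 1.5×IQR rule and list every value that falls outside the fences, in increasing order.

24.84, 28.60

IQR = Q3 − Q1 = 21.30 − 19.17 = 2.13.
Lower fence = Q1 − 1.5·IQR = 19.17 − 3.195 = 15.975.
Upper fence = Q3 + 1.5·IQR = 21.30 + 3.195 = 24.495.
24.84 > 24.495 → outlier.
28.60 > 24.495 → outlier.
All remaining values lie within [15.975, 24.495].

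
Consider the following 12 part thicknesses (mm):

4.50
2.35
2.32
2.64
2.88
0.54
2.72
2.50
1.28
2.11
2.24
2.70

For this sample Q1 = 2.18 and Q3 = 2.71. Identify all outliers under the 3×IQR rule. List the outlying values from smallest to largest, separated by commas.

0.54, 4.50

IQR = Q3 − Q1 = 2.71 − 2.18 = 0.53.
Lower fence = Q1 − 3·IQR = 2.18 − 1.59 = 0.59.
Upper fence = Q3 + 3·IQR = 2.71 + 1.59 = 4.30.
0.54 < 0.59 → outlier.
4.50 > 4.30 → outlier.
All remaining values lie within [0.59, 4.30].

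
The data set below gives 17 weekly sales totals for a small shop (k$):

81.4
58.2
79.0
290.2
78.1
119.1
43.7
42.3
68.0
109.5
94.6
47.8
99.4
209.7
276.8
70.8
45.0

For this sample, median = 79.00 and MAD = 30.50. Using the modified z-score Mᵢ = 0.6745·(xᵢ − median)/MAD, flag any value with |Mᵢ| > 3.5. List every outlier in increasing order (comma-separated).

276.8, 290.2

|Mᵢ| > 3.5 ⇔ |xᵢ − 79.00| > 3.5·30.50/0.6745 = 158.27.
So outliers lie outside [-79.27, 237.27].
276.8: M = 4.37 → outlier.
290.2: M = 4.67 → outlier.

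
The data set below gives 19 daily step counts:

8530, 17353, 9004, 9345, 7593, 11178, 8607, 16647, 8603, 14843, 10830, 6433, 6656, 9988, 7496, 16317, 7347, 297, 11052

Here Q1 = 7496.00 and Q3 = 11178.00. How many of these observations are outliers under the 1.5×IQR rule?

IQR = 3682.00; fences at 7496.00 − 5523.00 = 1973.00 and 11178.00 + 5523.00 = 16701.00.
Outside the cutoffs: 297, 17353.

2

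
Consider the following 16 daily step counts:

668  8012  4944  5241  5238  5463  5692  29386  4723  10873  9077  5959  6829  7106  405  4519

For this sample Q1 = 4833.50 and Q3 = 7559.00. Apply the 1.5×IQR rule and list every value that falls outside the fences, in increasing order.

405, 668, 29386

IQR = Q3 − Q1 = 7559.00 − 4833.50 = 2725.50.
Lower fence = Q1 − 1.5·IQR = 4833.50 − 4088.25 = 745.25.
Upper fence = Q3 + 1.5·IQR = 7559.00 + 4088.25 = 11647.25.
405 < 745.25 → outlier.
668 < 745.25 → outlier.
29386 > 11647.25 → outlier.
All remaining values lie within [745.25, 11647.25].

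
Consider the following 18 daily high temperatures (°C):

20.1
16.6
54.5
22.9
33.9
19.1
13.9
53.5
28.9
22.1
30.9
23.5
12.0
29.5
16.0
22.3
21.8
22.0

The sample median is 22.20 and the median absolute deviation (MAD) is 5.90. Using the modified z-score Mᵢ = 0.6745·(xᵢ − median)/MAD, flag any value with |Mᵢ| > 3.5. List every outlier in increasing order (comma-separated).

|Mᵢ| > 3.5 ⇔ |xᵢ − 22.20| > 3.5·5.90/0.6745 = 30.62.
So outliers lie outside [-8.42, 52.82].
53.5: M = 3.58 → outlier.
54.5: M = 3.69 → outlier.

53.5, 54.5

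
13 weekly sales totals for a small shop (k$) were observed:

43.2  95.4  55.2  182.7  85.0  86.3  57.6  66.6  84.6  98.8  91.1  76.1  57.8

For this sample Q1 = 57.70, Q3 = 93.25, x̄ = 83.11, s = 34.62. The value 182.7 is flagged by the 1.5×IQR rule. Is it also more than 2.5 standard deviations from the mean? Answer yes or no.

yes

z = (182.7 − 83.11) / 34.62 = 2.88.
|z| = 2.88 > 2.5.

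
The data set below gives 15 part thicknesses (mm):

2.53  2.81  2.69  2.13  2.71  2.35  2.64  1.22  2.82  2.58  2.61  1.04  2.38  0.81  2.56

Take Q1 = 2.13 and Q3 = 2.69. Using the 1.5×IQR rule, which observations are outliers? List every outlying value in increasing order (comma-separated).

0.81, 1.04, 1.22

IQR = Q3 − Q1 = 2.69 − 2.13 = 0.56.
Lower fence = Q1 − 1.5·IQR = 2.13 − 0.84 = 1.29.
Upper fence = Q3 + 1.5·IQR = 2.69 + 0.84 = 3.53.
0.81 < 1.29 → outlier.
1.04 < 1.29 → outlier.
1.22 < 1.29 → outlier.
All remaining values lie within [1.29, 3.53].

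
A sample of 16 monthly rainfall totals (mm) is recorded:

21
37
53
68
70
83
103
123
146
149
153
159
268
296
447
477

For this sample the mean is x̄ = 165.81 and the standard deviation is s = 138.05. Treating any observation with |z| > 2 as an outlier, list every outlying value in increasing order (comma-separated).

447, 477

Cutoffs at x̄ ± 2s: 165.81 ± 2·138.05 = [-110.29, 441.91].
447: z = 2.04, |z| > 2 → outlier.
477: z = 2.25, |z| > 2 → outlier.
Every other value lies within [-110.29, 441.91].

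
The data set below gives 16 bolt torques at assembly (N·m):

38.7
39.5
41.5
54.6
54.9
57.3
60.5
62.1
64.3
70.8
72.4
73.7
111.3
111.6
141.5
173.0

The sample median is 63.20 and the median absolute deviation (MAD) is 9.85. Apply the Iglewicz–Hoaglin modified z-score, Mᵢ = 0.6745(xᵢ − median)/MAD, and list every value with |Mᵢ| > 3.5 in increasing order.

|Mᵢ| > 3.5 ⇔ |xᵢ − 63.20| > 3.5·9.85/0.6745 = 51.11.
So outliers lie outside [12.09, 114.31].
141.5: M = 5.36 → outlier.
173.0: M = 7.52 → outlier.

141.5, 173.0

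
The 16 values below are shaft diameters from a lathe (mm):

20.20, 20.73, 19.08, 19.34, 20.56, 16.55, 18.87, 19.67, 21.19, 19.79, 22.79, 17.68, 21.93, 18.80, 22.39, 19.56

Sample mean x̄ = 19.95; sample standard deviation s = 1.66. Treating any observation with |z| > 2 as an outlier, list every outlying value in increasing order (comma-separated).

16.55

Cutoffs at x̄ ± 2s: 19.95 ± 2·1.66 = [16.63, 23.27].
16.55: z = -2.05, |z| > 2 → outlier.
Every other value lies within [16.63, 23.27].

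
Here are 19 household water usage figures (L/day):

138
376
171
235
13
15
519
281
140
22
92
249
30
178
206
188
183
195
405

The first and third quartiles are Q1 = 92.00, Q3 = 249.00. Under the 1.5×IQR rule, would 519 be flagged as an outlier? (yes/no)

yes

IQR = Q3 − Q1 = 249.00 − 92.00 = 157.00.
Lower fence = Q1 − 1.5·IQR = 92.00 − 235.50 = -143.50.
Upper fence = Q3 + 1.5·IQR = 249.00 + 235.50 = 484.50.
519 lies above the upper fence.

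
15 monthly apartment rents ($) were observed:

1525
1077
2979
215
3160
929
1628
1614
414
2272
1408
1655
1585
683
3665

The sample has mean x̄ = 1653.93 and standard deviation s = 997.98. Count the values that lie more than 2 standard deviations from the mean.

1

Cutoffs: x̄ ± 2s = [-342.03, 3649.89].
Outside the cutoffs: 3665.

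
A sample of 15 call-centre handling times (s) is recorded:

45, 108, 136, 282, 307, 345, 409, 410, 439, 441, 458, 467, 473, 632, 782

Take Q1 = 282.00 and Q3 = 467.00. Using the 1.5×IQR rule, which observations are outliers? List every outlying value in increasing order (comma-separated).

IQR = Q3 − Q1 = 467.00 − 282.00 = 185.00.
Lower fence = Q1 − 1.5·IQR = 282.00 − 277.50 = 4.50.
Upper fence = Q3 + 1.5·IQR = 467.00 + 277.50 = 744.50.
782 > 744.50 → outlier.
All remaining values lie within [4.50, 744.50].

782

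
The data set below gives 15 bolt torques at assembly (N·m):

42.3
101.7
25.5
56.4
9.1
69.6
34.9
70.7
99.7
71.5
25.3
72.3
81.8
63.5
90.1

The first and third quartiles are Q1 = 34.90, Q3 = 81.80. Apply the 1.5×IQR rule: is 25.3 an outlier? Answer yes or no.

IQR = Q3 − Q1 = 81.80 − 34.90 = 46.90.
Lower fence = Q1 − 1.5·IQR = 34.90 − 70.35 = -35.45.
Upper fence = Q3 + 1.5·IQR = 81.80 + 70.35 = 152.15.
25.3 lies within [-35.45, 152.15].

no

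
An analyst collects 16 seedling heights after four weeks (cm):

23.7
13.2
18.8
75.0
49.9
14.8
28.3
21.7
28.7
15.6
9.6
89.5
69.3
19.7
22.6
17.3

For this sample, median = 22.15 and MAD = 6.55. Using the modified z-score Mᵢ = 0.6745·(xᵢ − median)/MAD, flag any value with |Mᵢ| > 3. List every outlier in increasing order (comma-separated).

|Mᵢ| > 3 ⇔ |xᵢ − 22.15| > 3·6.55/0.6745 = 29.13.
So outliers lie outside [-6.98, 51.28].
69.3: M = 4.86 → outlier.
75.0: M = 5.44 → outlier.
89.5: M = 6.94 → outlier.

69.3, 75.0, 89.5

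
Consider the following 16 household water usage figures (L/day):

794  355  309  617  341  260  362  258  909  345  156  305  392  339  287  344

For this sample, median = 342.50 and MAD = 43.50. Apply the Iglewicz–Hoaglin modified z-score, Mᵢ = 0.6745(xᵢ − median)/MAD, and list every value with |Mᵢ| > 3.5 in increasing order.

617, 794, 909

|Mᵢ| > 3.5 ⇔ |xᵢ − 342.50| > 3.5·43.50/0.6745 = 225.72.
So outliers lie outside [116.78, 568.22].
617: M = 4.26 → outlier.
794: M = 7.00 → outlier.
909: M = 8.78 → outlier.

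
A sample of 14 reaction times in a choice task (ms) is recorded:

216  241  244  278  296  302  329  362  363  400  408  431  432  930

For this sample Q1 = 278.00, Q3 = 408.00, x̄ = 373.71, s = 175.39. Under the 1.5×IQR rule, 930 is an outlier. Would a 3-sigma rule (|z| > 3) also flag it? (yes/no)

z = (930 − 373.71) / 175.39 = 3.17.
|z| = 3.17 > 3.

yes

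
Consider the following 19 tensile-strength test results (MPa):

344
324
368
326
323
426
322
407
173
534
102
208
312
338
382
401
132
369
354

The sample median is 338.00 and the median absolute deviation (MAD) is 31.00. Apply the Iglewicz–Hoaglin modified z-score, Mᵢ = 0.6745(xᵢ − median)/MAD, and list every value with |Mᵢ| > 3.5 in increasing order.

102, 132, 173, 534

|Mᵢ| > 3.5 ⇔ |xᵢ − 338.00| > 3.5·31.00/0.6745 = 160.86.
So outliers lie outside [177.14, 498.86].
102: M = -5.13 → outlier.
132: M = -4.48 → outlier.
173: M = -3.59 → outlier.
534: M = 4.26 → outlier.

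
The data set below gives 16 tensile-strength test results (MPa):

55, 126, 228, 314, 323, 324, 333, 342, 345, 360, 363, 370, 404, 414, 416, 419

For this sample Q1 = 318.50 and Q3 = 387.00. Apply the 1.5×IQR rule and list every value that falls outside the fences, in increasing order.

IQR = Q3 − Q1 = 387.00 − 318.50 = 68.50.
Lower fence = Q1 − 1.5·IQR = 318.50 − 102.75 = 215.75.
Upper fence = Q3 + 1.5·IQR = 387.00 + 102.75 = 489.75.
55 < 215.75 → outlier.
126 < 215.75 → outlier.
All remaining values lie within [215.75, 489.75].

55, 126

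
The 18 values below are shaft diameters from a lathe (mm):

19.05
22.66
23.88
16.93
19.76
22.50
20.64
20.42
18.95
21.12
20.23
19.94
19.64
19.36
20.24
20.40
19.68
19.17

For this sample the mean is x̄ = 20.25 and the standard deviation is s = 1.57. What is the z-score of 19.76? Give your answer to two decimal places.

z = (19.76 − 20.25) / 1.57 = -0.31.

-0.31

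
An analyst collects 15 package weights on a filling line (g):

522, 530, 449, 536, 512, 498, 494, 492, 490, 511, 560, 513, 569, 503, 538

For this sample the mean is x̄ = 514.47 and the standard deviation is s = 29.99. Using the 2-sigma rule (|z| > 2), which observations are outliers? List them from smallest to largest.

Cutoffs at x̄ ± 2s: 514.47 ± 2·29.99 = [454.49, 574.45].
449: z = -2.18, |z| > 2 → outlier.
Every other value lies within [454.49, 574.45].

449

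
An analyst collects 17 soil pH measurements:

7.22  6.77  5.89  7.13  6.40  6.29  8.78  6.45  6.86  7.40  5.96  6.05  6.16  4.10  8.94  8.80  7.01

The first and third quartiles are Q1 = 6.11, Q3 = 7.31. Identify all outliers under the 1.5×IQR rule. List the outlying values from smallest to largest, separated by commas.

IQR = Q3 − Q1 = 7.31 − 6.11 = 1.20.
Lower fence = Q1 − 1.5·IQR = 6.11 − 1.80 = 4.31.
Upper fence = Q3 + 1.5·IQR = 7.31 + 1.80 = 9.11.
4.10 < 4.31 → outlier.
All remaining values lie within [4.31, 9.11].

4.10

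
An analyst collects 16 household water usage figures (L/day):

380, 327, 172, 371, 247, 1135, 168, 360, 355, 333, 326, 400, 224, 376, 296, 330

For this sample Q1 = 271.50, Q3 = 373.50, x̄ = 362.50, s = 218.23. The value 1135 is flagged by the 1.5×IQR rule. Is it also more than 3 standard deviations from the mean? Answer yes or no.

yes

z = (1135 − 362.50) / 218.23 = 3.54.
|z| = 3.54 > 3.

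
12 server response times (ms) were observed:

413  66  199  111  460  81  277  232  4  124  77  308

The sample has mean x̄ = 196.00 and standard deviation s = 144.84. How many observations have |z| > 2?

Cutoffs: x̄ ± 2s = [-93.68, 485.68].
Every value lies within the cutoffs.

0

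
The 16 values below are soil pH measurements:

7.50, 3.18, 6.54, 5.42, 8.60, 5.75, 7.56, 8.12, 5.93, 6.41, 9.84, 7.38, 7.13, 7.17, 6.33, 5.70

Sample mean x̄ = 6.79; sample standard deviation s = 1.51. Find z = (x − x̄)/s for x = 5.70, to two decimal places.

-0.72

z = (5.70 − 6.79) / 1.51 = -0.72.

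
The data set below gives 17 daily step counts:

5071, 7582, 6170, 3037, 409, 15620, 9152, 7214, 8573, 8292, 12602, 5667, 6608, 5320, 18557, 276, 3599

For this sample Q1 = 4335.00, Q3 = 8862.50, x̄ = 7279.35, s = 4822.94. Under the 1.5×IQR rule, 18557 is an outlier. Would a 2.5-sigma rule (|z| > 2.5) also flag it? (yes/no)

no

z = (18557 − 7279.35) / 4822.94 = 2.34.
|z| = 2.34 ≤ 2.5.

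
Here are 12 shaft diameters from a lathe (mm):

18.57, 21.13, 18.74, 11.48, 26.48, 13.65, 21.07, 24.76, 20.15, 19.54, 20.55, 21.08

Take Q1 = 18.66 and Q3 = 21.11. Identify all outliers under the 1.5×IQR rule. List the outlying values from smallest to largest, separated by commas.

11.48, 13.65, 26.48

IQR = Q3 − Q1 = 21.11 − 18.66 = 2.45.
Lower fence = Q1 − 1.5·IQR = 18.66 − 3.675 = 14.985.
Upper fence = Q3 + 1.5·IQR = 21.11 + 3.675 = 24.785.
11.48 < 14.985 → outlier.
13.65 < 14.985 → outlier.
26.48 > 24.785 → outlier.
All remaining values lie within [14.985, 24.785].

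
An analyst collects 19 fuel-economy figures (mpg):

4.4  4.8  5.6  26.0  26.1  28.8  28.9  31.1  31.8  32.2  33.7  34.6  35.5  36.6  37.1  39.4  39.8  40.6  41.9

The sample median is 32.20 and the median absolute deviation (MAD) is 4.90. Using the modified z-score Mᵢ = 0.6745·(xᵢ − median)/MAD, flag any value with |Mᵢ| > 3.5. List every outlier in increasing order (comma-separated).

|Mᵢ| > 3.5 ⇔ |xᵢ − 32.20| > 3.5·4.90/0.6745 = 25.43.
So outliers lie outside [6.77, 57.63].
4.4: M = -3.83 → outlier.
4.8: M = -3.77 → outlier.
5.6: M = -3.66 → outlier.

4.4, 4.8, 5.6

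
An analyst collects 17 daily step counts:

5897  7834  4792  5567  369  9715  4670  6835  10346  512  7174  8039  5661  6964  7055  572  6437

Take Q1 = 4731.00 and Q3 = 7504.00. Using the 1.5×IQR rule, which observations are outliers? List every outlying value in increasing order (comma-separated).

IQR = Q3 − Q1 = 7504.00 − 4731.00 = 2773.00.
Lower fence = Q1 − 1.5·IQR = 4731.00 − 4159.50 = 571.50.
Upper fence = Q3 + 1.5·IQR = 7504.00 + 4159.50 = 11663.50.
369 < 571.50 → outlier.
512 < 571.50 → outlier.
All remaining values lie within [571.50, 11663.50].

369, 512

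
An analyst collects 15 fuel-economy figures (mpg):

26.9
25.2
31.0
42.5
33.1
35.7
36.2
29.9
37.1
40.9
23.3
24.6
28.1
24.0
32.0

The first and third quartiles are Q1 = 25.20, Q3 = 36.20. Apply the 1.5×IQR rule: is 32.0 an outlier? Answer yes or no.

IQR = Q3 − Q1 = 36.20 − 25.20 = 11.00.
Lower fence = Q1 − 1.5·IQR = 25.20 − 16.50 = 8.70.
Upper fence = Q3 + 1.5·IQR = 36.20 + 16.50 = 52.70.
32.0 lies within [8.70, 52.70].

no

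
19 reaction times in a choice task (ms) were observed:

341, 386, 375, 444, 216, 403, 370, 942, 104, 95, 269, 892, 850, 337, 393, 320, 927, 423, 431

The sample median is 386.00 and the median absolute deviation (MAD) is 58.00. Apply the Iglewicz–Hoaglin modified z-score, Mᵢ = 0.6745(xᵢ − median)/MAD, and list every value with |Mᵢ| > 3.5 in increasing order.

850, 892, 927, 942

|Mᵢ| > 3.5 ⇔ |xᵢ − 386.00| > 3.5·58.00/0.6745 = 300.96.
So outliers lie outside [85.04, 686.96].
850: M = 5.40 → outlier.
892: M = 5.88 → outlier.
927: M = 6.29 → outlier.
942: M = 6.47 → outlier.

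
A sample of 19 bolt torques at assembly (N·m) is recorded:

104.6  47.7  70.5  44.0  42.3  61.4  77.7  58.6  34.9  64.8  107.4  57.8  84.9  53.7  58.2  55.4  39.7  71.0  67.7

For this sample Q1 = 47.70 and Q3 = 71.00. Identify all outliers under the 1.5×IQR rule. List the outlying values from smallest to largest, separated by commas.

IQR = Q3 − Q1 = 71.00 − 47.70 = 23.30.
Lower fence = Q1 − 1.5·IQR = 47.70 − 34.95 = 12.75.
Upper fence = Q3 + 1.5·IQR = 71.00 + 34.95 = 105.95.
107.4 > 105.95 → outlier.
All remaining values lie within [12.75, 105.95].

107.4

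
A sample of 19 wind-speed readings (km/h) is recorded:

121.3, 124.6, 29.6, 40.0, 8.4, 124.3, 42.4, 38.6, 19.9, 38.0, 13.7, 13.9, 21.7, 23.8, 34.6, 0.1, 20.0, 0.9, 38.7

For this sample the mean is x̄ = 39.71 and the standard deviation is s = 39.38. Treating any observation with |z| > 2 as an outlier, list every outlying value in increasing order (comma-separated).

121.3, 124.3, 124.6

Cutoffs at x̄ ± 2s: 39.71 ± 2·39.38 = [-39.05, 118.47].
121.3: z = 2.07, |z| > 2 → outlier.
124.3: z = 2.15, |z| > 2 → outlier.
124.6: z = 2.16, |z| > 2 → outlier.
Every other value lies within [-39.05, 118.47].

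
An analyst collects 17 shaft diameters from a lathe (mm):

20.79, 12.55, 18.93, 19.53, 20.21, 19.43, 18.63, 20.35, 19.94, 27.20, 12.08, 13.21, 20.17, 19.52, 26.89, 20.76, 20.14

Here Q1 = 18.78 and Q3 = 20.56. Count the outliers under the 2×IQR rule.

5

IQR = 1.78; fences at 18.78 − 3.56 = 15.22 and 20.56 + 3.56 = 24.12.
Outside the cutoffs: 12.08, 12.55, 13.21, 26.89, 27.20.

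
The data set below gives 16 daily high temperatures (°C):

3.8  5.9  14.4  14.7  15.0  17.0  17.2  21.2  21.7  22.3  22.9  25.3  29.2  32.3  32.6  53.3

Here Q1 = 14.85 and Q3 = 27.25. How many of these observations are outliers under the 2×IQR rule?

IQR = 12.40; fences at 14.85 − 24.80 = -9.95 and 27.25 + 24.80 = 52.05.
Outside the cutoffs: 53.3.

1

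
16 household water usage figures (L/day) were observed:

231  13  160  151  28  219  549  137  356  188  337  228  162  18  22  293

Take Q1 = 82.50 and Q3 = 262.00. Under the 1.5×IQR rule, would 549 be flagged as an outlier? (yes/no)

IQR = Q3 − Q1 = 262.00 − 82.50 = 179.50.
Lower fence = Q1 − 1.5·IQR = 82.50 − 269.25 = -186.75.
Upper fence = Q3 + 1.5·IQR = 262.00 + 269.25 = 531.25.
549 lies above the upper fence.

yes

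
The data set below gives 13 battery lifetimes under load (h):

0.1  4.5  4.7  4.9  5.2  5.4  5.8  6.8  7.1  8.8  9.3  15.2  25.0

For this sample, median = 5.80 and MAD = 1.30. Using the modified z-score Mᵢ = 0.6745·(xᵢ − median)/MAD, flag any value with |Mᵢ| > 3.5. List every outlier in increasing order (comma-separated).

15.2, 25.0

|Mᵢ| > 3.5 ⇔ |xᵢ − 5.80| > 3.5·1.30/0.6745 = 6.75.
So outliers lie outside [-0.95, 12.55].
15.2: M = 4.88 → outlier.
25.0: M = 9.96 → outlier.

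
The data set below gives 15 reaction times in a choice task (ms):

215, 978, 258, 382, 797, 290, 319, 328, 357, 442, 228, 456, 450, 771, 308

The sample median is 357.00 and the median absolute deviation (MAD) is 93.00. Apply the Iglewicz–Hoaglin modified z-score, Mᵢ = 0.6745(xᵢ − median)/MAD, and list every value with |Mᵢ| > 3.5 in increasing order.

|Mᵢ| > 3.5 ⇔ |xᵢ − 357.00| > 3.5·93.00/0.6745 = 482.58.
So outliers lie outside [-125.58, 839.58].
978: M = 4.50 → outlier.

978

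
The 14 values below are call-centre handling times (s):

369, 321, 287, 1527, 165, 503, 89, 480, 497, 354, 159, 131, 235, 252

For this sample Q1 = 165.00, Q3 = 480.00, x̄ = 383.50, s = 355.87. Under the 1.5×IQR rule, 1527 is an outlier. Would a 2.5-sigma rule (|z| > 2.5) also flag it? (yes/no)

z = (1527 − 383.50) / 355.87 = 3.21.
|z| = 3.21 > 2.5.

yes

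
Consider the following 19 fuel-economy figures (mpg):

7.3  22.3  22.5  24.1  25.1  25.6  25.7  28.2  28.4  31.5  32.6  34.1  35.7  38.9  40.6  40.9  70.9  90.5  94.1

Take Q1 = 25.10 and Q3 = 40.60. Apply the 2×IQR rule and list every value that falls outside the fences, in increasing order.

90.5, 94.1

IQR = Q3 − Q1 = 40.60 − 25.10 = 15.50.
Lower fence = Q1 − 2·IQR = 25.10 − 31.00 = -5.90.
Upper fence = Q3 + 2·IQR = 40.60 + 31.00 = 71.60.
90.5 > 71.60 → outlier.
94.1 > 71.60 → outlier.
All remaining values lie within [-5.90, 71.60].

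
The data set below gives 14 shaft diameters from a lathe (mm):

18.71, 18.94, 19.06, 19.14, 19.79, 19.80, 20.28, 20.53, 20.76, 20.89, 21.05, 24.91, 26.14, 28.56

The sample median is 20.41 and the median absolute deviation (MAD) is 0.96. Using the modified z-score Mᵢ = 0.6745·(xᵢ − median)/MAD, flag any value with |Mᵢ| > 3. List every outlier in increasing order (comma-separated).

24.91, 26.14, 28.56

|Mᵢ| > 3 ⇔ |xᵢ − 20.41| > 3·0.96/0.6745 = 4.27.
So outliers lie outside [16.14, 24.68].
24.91: M = 3.16 → outlier.
26.14: M = 4.03 → outlier.
28.56: M = 5.73 → outlier.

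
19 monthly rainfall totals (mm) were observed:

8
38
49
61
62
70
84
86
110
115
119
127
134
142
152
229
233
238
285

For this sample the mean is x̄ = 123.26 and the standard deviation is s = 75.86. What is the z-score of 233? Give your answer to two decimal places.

z = (233 − 123.26) / 75.86 = 1.45.

1.45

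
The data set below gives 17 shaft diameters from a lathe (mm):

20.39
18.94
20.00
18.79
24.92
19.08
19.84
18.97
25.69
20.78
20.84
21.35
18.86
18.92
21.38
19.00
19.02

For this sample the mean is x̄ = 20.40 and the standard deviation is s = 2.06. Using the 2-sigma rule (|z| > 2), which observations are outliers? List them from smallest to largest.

24.92, 25.69

Cutoffs at x̄ ± 2s: 20.40 ± 2·2.06 = [16.28, 24.52].
24.92: z = 2.19, |z| > 2 → outlier.
25.69: z = 2.57, |z| > 2 → outlier.
Every other value lies within [16.28, 24.52].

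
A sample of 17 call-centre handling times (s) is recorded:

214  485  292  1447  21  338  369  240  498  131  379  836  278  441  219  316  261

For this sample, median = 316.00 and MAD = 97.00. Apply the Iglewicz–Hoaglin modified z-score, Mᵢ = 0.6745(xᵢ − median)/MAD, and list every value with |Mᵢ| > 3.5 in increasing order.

|Mᵢ| > 3.5 ⇔ |xᵢ − 316.00| > 3.5·97.00/0.6745 = 503.34.
So outliers lie outside [-187.34, 819.34].
836: M = 3.62 → outlier.
1447: M = 7.86 → outlier.

836, 1447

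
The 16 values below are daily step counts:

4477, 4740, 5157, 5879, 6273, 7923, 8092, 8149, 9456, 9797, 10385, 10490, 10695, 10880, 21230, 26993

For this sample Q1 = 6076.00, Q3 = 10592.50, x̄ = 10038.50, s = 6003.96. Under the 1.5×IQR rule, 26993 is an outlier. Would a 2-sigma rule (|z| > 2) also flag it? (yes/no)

yes

z = (26993 − 10038.50) / 6003.96 = 2.82.
|z| = 2.82 > 2.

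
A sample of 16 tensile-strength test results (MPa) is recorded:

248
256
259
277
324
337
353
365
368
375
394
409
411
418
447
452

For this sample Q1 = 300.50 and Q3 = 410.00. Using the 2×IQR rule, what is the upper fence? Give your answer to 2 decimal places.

629.00

IQR = Q3 − Q1 = 410.00 − 300.50 = 109.50.
Lower fence = Q1 − 2·IQR = 300.50 − 219.00 = 81.50.
Upper fence = Q3 + 2·IQR = 410.00 + 219.00 = 629.00.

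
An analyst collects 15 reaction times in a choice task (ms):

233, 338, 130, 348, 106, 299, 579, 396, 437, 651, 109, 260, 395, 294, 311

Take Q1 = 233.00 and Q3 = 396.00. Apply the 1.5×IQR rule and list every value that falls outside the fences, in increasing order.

651

IQR = Q3 − Q1 = 396.00 − 233.00 = 163.00.
Lower fence = Q1 − 1.5·IQR = 233.00 − 244.50 = -11.50.
Upper fence = Q3 + 1.5·IQR = 396.00 + 244.50 = 640.50.
651 > 640.50 → outlier.
All remaining values lie within [-11.50, 640.50].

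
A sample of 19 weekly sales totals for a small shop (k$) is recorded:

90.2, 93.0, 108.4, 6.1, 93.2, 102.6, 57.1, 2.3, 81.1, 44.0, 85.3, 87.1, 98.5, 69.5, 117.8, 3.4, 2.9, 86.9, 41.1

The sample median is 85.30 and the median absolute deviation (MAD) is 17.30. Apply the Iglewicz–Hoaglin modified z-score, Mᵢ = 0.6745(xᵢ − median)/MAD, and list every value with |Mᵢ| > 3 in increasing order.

2.3, 2.9, 3.4, 6.1

|Mᵢ| > 3 ⇔ |xᵢ − 85.30| > 3·17.30/0.6745 = 76.95.
So outliers lie outside [8.35, 162.25].
2.3: M = -3.24 → outlier.
2.9: M = -3.21 → outlier.
3.4: M = -3.19 → outlier.
6.1: M = -3.09 → outlier.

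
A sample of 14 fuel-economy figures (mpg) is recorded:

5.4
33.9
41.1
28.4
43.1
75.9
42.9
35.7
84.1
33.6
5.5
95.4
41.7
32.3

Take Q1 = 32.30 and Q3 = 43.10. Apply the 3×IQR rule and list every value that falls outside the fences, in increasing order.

IQR = Q3 − Q1 = 43.10 − 32.30 = 10.80.
Lower fence = Q1 − 3·IQR = 32.30 − 32.40 = -0.10.
Upper fence = Q3 + 3·IQR = 43.10 + 32.40 = 75.50.
75.9 > 75.50 → outlier.
84.1 > 75.50 → outlier.
95.4 > 75.50 → outlier.
All remaining values lie within [-0.10, 75.50].

75.9, 84.1, 95.4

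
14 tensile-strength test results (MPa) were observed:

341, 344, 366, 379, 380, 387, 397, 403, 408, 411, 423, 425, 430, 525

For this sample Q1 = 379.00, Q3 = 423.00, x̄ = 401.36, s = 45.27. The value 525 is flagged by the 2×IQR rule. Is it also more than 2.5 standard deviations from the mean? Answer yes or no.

z = (525 − 401.36) / 45.27 = 2.73.
|z| = 2.73 > 2.5.

yes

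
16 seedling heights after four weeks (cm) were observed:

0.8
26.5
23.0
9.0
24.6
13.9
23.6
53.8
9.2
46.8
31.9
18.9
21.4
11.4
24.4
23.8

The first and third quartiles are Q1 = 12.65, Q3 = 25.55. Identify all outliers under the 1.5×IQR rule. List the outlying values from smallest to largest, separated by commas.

46.8, 53.8

IQR = Q3 − Q1 = 25.55 − 12.65 = 12.90.
Lower fence = Q1 − 1.5·IQR = 12.65 − 19.35 = -6.70.
Upper fence = Q3 + 1.5·IQR = 25.55 + 19.35 = 44.90.
46.8 > 44.90 → outlier.
53.8 > 44.90 → outlier.
All remaining values lie within [-6.70, 44.90].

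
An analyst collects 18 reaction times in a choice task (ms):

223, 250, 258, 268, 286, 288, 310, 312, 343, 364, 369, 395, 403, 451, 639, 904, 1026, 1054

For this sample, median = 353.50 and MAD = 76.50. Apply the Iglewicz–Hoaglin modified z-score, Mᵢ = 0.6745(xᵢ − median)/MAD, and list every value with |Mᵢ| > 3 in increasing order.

|Mᵢ| > 3 ⇔ |xᵢ − 353.50| > 3·76.50/0.6745 = 340.25.
So outliers lie outside [13.25, 693.75].
904: M = 4.85 → outlier.
1026: M = 5.93 → outlier.
1054: M = 6.18 → outlier.

904, 1026, 1054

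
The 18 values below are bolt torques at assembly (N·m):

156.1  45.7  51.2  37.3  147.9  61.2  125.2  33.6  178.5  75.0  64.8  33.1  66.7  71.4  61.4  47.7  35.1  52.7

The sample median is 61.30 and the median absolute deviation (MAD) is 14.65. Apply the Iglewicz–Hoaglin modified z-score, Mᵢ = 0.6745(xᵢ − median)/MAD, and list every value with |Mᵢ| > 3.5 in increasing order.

|Mᵢ| > 3.5 ⇔ |xᵢ − 61.30| > 3.5·14.65/0.6745 = 76.02.
So outliers lie outside [-14.72, 137.32].
147.9: M = 3.99 → outlier.
156.1: M = 4.36 → outlier.
178.5: M = 5.40 → outlier.

147.9, 156.1, 178.5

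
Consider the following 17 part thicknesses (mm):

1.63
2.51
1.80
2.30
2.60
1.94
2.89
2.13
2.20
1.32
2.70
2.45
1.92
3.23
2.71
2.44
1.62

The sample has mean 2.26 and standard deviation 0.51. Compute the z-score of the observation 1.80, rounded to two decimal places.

z = (1.80 − 2.26) / 0.51 = -0.90.

-0.90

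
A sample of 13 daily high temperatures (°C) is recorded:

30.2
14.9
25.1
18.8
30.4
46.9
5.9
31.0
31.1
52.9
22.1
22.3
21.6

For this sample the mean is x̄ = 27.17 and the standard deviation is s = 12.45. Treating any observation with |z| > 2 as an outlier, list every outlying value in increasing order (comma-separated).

52.9

Cutoffs at x̄ ± 2s: 27.17 ± 2·12.45 = [2.27, 52.07].
52.9: z = 2.07, |z| > 2 → outlier.
Every other value lies within [2.27, 52.07].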